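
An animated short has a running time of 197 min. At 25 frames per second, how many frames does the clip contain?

295500 frames

197 min = 11820 s.
Frames = 11820 × 25 = 295500.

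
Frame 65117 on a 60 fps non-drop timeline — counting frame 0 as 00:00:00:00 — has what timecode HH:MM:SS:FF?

00:18:05:17

65117 ÷ 60 = 1085 full seconds, remainder 17 frames.
1085 s = 0 h 18 min 5 s.
Timecode: 00:18:05:17.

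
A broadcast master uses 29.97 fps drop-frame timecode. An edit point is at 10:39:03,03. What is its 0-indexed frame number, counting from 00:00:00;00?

Complete 10-minute blocks: 63, each 17982 frames → 1132866.
Remaining 9 whole minutes in the current block: 1800 + 8 × 1798 = 16184 frames.
Within the current minute: 3 × 30 + 3 − 2 = 91 (labels ;00/;01 skipped at this minute). Total = 1132866 + 16184 + 91 = 1149141.

1149141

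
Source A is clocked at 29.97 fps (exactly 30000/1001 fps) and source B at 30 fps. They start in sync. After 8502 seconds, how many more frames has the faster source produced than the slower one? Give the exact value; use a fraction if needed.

A emits 30000/1001 × 8502 = 19620000/77 frames; B emits 30 × 8502 = 255060.
Difference = 19620/77 frames (≈ 254.8052); B is ahead of A.

19620/77 frames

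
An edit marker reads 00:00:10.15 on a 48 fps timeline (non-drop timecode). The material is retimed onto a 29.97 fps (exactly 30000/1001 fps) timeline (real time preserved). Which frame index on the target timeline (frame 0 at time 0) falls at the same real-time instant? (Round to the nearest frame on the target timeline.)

Source frame index: (0×3600 + 0×60 + 10) × 48 + 15 = 495.
Real time: 495 / (48) = 165/16 s.
Target frame: (165/16) × (30000/1001) = 28125/91 ≈ 309.066 → 309.

frame 309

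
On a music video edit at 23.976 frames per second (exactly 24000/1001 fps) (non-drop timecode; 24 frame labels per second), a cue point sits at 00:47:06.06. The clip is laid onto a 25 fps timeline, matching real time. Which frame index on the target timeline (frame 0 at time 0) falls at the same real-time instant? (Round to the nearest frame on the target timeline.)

Source frame index: (0×3600 + 47×60 + 6) × 24 + 6 = 67830.
Real time: 67830 / (24000/1001) = 2263261/800 s.
Target frame: (2263261/800) × (25) = 2263261/32 ≈ 70726.906 → 70727.

frame 70727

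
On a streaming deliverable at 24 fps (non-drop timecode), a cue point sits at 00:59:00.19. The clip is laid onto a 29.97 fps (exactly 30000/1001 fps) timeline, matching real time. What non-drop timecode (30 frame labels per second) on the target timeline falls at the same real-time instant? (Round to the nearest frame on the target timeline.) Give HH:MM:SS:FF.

00:58:57:08

Source frame index: (0×3600 + 59×60 + 0) × 24 + 19 = 84979.
Real time: 84979 / (24) = 84979/24 s.
Target frame: (84979/24) × (30000/1001) = 106223750/1001 ≈ 106117.632 → 106118.
At 30 labels/s: frame 106118 → 00:58:57:08.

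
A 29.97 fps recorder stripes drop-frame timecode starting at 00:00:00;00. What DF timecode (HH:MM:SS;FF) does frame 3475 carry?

Ten DF minutes hold 17982 frames, so frame 3475 lies in block 0 (frames 0–17981) with 3475 frames into that block.
The block's first minute is 1800 frames and the rest 1798 each; 3475 frames reaches minute 1, so 0 × 18 + 1 × 2 = 2 labels have been skipped so far.
Adding those back, label number 3475 + 2 = 3477 at 30 labels/s is 115 s + 27 f = 0 h 1 min 55 s frame 27, i.e. 00:01:55;27.

00:01:55;27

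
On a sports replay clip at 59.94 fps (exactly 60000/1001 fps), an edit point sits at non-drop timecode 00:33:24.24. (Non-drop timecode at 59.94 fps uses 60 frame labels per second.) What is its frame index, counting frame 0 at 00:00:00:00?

120264

Total seconds to the label: (0 × 3600 + 33 × 60 + 24) = 2004.
Frame index = 2004 × 60 + 24 = 120264.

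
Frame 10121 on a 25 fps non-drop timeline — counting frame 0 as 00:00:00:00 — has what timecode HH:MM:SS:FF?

00:06:44:21

10121 ÷ 25 = 404 full seconds, remainder 21 frames.
404 s = 0 h 6 min 44 s.
Timecode: 00:06:44:21.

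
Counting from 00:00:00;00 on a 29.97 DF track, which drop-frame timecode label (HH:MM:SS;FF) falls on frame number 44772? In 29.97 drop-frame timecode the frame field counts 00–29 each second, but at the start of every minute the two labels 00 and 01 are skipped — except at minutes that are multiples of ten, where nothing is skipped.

Ten DF minutes hold 17982 frames, so frame 44772 lies in block 2 (frames 35964–53945) with 8808 frames into that block.
The block's first minute is 1800 frames and the rest 1798 each; 8808 frames reaches minute 4, so 2 × 18 + 4 × 2 = 44 labels have been skipped so far.
Adding those back, label number 44772 + 44 = 44816 at 30 labels/s is 1493 s + 26 f = 0 h 24 min 53 s frame 26, i.e. 00:24:53;26.

00:24:53;26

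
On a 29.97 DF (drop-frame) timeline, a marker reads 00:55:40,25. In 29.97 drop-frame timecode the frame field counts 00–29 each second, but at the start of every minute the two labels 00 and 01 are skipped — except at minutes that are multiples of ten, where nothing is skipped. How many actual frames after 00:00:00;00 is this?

As if non-drop at 30 labels/s: (0 × 3600 + 55 × 60 + 40) × 30 + 25 = 100225.
Minute boundaries passed: 55; those not divisible by 10: 55 − 5 = 50; dropped labels = 2 × 50 = 100.
Actual frame index = 100225 − 100 = 100125.

100125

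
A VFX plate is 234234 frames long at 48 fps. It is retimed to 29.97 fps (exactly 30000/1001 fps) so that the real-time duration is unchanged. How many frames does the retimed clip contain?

Target frames = source frames × (target rate / source rate) = 234234 × (30000/1001)/(48) = 234234 × 625/1001 = 146250.

146250 frames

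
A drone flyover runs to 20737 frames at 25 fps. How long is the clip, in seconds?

829.48 seconds

Running time = 20737 / (25) = 829.48 s.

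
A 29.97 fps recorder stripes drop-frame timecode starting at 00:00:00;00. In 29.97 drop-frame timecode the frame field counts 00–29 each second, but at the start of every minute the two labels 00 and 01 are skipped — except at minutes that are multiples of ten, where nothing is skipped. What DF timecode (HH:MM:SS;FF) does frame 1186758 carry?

10:59:58;06

Ten DF minutes hold 17982 frames, so frame 1186758 lies in block 65 (frames 1168830–1186811) with 17928 frames into that block.
The block's first minute is 1800 frames and the rest 1798 each; 17928 frames reaches minute 9, so 65 × 18 + 9 × 2 = 1188 labels have been skipped so far.
Adding those back, label number 1186758 + 1188 = 1187946 at 30 labels/s is 39598 s + 6 f = 10 h 59 min 58 s frame 6, i.e. 10:59:58;06.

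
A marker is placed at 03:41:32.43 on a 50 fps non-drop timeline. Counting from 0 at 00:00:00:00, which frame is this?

Total seconds to the label: (3 × 3600 + 41 × 60 + 32) = 13292.
Frame index = 13292 × 50 + 43 = 664643.

664643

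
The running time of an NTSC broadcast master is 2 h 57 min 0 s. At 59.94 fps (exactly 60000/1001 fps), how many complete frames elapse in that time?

636563 frames

2 h 57 min 0 s = 10620 s.
Frames = 10620 × 60000/1001 = 637200000/1001 ≈ 636563.4366.
Complete frames: 636563.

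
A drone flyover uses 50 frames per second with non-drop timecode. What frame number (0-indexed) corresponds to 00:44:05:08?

132258

Total seconds to the label: (0 × 3600 + 44 × 60 + 5) = 2645.
Frame index = 2645 × 50 + 8 = 132258.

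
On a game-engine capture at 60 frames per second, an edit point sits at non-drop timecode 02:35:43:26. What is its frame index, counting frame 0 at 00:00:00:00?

Total seconds to the label: (2 × 3600 + 35 × 60 + 43) = 9343.
Frame index = 9343 × 60 + 26 = 560606.

560606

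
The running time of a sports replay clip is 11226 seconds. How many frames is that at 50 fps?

Frames = 11226 × 50 = 561300.

561300 frames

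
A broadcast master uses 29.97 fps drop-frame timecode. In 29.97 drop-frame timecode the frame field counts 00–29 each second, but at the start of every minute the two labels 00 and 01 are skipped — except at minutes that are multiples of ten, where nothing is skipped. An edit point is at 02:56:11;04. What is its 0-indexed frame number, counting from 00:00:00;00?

Complete 10-minute blocks: 17, each 17982 frames → 305694.
Remaining 6 whole minutes in the current block: 1800 + 5 × 1798 = 10790 frames.
Within the current minute: 11 × 30 + 4 − 2 = 332 (labels ;00/;01 skipped at this minute). Total = 305694 + 10790 + 332 = 316816.

316816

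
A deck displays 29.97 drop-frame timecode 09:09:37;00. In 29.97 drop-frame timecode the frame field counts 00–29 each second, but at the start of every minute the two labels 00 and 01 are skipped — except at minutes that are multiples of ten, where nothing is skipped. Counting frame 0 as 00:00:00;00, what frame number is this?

988320

Complete 10-minute blocks: 54, each 17982 frames → 971028.
Remaining 9 whole minutes in the current block: 1800 + 8 × 1798 = 16184 frames.
Within the current minute: 37 × 30 + 0 − 2 = 1108 (labels ;00/;01 skipped at this minute). Total = 971028 + 16184 + 1108 = 988320.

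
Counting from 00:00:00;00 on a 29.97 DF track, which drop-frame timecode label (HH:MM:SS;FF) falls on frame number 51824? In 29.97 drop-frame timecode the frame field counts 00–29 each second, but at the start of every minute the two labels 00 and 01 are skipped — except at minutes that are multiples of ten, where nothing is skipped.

00:28:49;06

Each 10-minute DF block holds 10 × 60 × 30 − 9 × 2 = 17982 frames. 51824 ÷ 17982 → 2 full blocks, remainder 15860.
Within the partial block the first minute is 1800 frames and each further minute 1798, so 8 further minute boundaries passed. Total skipped labels = 18 × 2 + 2 × 8 = 52.
Non-drop label index = 51824 + 52 = 51876; at 30 labels/s that is 00:28:49:06, i.e. DF 00:28:49;06.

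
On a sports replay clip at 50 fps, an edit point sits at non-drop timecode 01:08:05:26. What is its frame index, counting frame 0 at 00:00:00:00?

204276

Total seconds to the label: (1 × 3600 + 8 × 60 + 5) = 4085.
Frame index = 4085 × 50 + 26 = 204276.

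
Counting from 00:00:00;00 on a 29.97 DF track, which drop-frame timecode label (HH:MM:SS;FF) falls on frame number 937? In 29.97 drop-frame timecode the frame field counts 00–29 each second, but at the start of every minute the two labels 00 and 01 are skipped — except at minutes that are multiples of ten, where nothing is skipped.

00:00:31;07

Each 10-minute DF block holds 10 × 60 × 30 − 9 × 2 = 17982 frames. 937 ÷ 17982 → 0 full blocks, remainder 937.
Within the partial block the first minute is 1800 frames and each further minute 1798, so 0 further minute boundaries passed. Total skipped labels = 18 × 0 + 2 × 0 = 0.
Non-drop label index = 937 + 0 = 937; at 30 labels/s that is 00:00:31:07, i.e. DF 00:00:31;07.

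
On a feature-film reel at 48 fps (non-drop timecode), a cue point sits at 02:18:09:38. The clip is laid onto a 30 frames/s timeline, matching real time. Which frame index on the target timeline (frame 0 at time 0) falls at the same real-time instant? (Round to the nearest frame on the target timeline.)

frame 248694

Source frame index: (2×3600 + 18×60 + 9) × 48 + 38 = 397910.
Real time: 397910 / (48) = 198955/24 s.
Target frame: (198955/24) × (30) = 994775/4 ≈ 248693.750 → 248694.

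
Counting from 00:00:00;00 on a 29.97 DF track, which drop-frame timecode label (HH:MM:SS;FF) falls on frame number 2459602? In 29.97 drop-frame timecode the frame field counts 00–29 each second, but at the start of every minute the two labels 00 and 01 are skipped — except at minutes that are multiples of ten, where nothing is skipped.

Each 10-minute DF block holds 10 × 60 × 30 − 9 × 2 = 17982 frames. 2459602 ÷ 17982 → 136 full blocks, remainder 14050.
Within the partial block the first minute is 1800 frames and each further minute 1798, so 7 further minute boundaries passed. Total skipped labels = 18 × 136 + 2 × 7 = 2462.
Non-drop label index = 2459602 + 2462 = 2462064; at 30 labels/s that is 22:47:48:24, i.e. DF 22:47:48;24.

22:47:48;24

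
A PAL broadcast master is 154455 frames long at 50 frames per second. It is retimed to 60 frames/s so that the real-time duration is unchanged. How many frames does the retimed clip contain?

Target frames = source frames × (target rate / source rate) = 154455 × (60)/(50) = 154455 × 6/5 = 185346.

185346 frames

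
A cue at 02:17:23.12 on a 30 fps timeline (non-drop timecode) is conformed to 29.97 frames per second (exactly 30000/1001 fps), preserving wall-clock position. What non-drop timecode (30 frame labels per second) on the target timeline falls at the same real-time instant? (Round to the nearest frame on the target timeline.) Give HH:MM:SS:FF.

Source frame index: (2×3600 + 17×60 + 23) × 30 + 12 = 247302.
Real time: 247302 / (30) = 41217/5 s.
Target frame: (41217/5) × (30000/1001) = 22482000/91 ≈ 247054.945 → 247055.
At 30 labels/s: frame 247055 → 02:17:15:05.

02:17:15:05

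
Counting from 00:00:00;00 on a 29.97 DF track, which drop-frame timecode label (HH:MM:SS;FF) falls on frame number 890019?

Ten DF minutes hold 17982 frames, so frame 890019 lies in block 49 (frames 881118–899099) with 8901 frames into that block.
The block's first minute is 1800 frames and the rest 1798 each; 8901 frames reaches minute 4, so 49 × 18 + 4 × 2 = 890 labels have been skipped so far.
Adding those back, label number 890019 + 890 = 890909 at 30 labels/s is 29696 s + 29 f = 8 h 14 min 56 s frame 29, i.e. 08:14:56;29.

08:14:56;29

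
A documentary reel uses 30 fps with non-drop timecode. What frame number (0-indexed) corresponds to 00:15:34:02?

Total seconds to the label: (0 × 3600 + 15 × 60 + 34) = 934.
Frame index = 934 × 30 + 2 = 28022.

28022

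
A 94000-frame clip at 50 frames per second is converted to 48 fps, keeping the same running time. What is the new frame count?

90240 frames

Target frames = source frames × (target rate / source rate) = 94000 × (48)/(50) = 94000 × 24/25 = 90240.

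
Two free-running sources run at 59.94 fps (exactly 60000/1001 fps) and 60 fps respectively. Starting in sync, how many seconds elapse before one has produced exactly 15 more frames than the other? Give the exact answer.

The gap grows by |60 − 60000/1001| = 60/1001 frames per second.
Time for a 15-frame gap: 15 ÷ (60/1001) = 250.25 s.

250.25 seconds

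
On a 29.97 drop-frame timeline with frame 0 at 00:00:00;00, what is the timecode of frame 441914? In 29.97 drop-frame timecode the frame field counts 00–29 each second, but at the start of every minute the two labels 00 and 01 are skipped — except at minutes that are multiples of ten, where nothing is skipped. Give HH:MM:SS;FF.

Ten DF minutes hold 17982 frames, so frame 441914 lies in block 24 (frames 431568–449549) with 10346 frames into that block.
The block's first minute is 1800 frames and the rest 1798 each; 10346 frames reaches minute 5, so 24 × 18 + 5 × 2 = 442 labels have been skipped so far.
Adding those back, label number 441914 + 442 = 442356 at 30 labels/s is 14745 s + 6 f = 4 h 5 min 45 s frame 6, i.e. 04:05:45;06.

04:05:45;06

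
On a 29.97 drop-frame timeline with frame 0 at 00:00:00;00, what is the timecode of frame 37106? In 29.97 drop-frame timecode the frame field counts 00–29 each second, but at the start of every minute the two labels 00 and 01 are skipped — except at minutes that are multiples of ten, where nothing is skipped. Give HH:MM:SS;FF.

00:20:38;02

Each 10-minute DF block holds 10 × 60 × 30 − 9 × 2 = 17982 frames. 37106 ÷ 17982 → 2 full blocks, remainder 1142.
Within the partial block the first minute is 1800 frames and each further minute 1798, so 0 further minute boundaries passed. Total skipped labels = 18 × 2 + 2 × 0 = 36.
Non-drop label index = 37106 + 36 = 37142; at 30 labels/s that is 00:20:38:02, i.e. DF 00:20:38;02.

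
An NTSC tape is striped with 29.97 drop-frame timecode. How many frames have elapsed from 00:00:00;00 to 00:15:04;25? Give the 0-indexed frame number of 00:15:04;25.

27117

Complete 10-minute blocks: 1, each 17982 frames → 17982.
Remaining 5 whole minutes in the current block: 1800 + 4 × 1798 = 8992 frames.
Within the current minute: 4 × 30 + 25 − 2 = 143 (labels ;00/;01 skipped at this minute). Total = 17982 + 8992 + 143 = 27117.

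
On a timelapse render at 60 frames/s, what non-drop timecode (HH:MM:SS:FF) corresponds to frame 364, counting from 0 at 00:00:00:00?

364 ÷ 60 = 6 full seconds, remainder 4 frames.
6 s = 0 h 0 min 6 s.
Timecode: 00:00:06:04.

00:00:06:04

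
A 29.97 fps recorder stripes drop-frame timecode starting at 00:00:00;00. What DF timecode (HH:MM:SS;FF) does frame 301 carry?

00:00:10;01

Ten DF minutes hold 17982 frames, so frame 301 lies in block 0 (frames 0–17981) with 301 frames into that block.
The block's first minute is 1800 frames and the rest 1798 each; 301 frames reaches minute 0, so 0 × 18 + 0 × 2 = 0 labels have been skipped so far.
Adding those back, label number 301 + 0 = 301 at 30 labels/s is 10 s + 1 f = 0 h 0 min 10 s frame 1, i.e. 00:00:10;01.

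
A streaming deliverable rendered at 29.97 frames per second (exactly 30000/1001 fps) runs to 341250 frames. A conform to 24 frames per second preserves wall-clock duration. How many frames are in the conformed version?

273273 frames

Target frames = source frames × (target rate / source rate) = 341250 × (24)/(30000/1001) = 341250 × 1001/1250 = 273273.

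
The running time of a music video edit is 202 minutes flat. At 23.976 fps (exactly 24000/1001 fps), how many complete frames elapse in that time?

290589 frames

202 min = 12120 s.
Frames = 12120 × 24000/1001 = 290880000/1001 ≈ 290589.4106.
Complete frames: 290589.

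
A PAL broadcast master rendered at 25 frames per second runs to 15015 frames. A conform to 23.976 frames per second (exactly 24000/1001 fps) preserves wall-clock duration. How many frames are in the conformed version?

14400 frames

Target frames = source frames × (target rate / source rate) = 15015 × (24000/1001)/(25) = 15015 × 960/1001 = 14400.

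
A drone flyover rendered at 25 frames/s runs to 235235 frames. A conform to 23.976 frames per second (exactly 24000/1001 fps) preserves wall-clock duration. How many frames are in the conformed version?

Target frames = source frames × (target rate / source rate) = 235235 × (24000/1001)/(25) = 235235 × 960/1001 = 225600.

225600 frames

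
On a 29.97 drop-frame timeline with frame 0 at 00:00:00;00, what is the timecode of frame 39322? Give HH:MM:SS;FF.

00:21:52;00

Each 10-minute DF block holds 10 × 60 × 30 − 9 × 2 = 17982 frames. 39322 ÷ 17982 → 2 full blocks, remainder 3358.
Within the partial block the first minute is 1800 frames and each further minute 1798, so 1 further minute boundary passed. Total skipped labels = 18 × 2 + 2 × 1 = 38.
Non-drop label index = 39322 + 38 = 39360; at 30 labels/s that is 00:21:52:00, i.e. DF 00:21:52;00.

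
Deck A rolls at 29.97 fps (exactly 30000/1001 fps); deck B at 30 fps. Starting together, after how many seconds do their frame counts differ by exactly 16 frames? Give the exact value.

8008/15 seconds

The gap grows by |30 − 30000/1001| = 30/1001 frames per second.
Time for a 16-frame gap: 16 ÷ (30/1001) = 8008/15 s.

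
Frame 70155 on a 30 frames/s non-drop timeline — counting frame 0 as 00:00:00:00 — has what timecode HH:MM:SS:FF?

00:38:58:15

70155 ÷ 30 = 2338 full seconds, remainder 15 frames.
2338 s = 0 h 38 min 58 s.
Timecode: 00:38:58:15.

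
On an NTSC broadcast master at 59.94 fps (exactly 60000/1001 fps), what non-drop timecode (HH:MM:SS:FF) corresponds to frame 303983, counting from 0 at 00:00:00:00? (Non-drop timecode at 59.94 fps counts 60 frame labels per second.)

01:24:26:23

303983 ÷ 60 = 5066 full seconds, remainder 23 frames.
5066 s = 1 h 24 min 26 s.
Timecode: 01:24:26:23.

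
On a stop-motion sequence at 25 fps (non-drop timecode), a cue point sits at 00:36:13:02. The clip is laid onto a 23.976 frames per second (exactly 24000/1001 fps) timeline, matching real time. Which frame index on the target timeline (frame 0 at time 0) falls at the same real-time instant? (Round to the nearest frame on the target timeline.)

Source frame index: (0×3600 + 36×60 + 13) × 25 + 2 = 54327.
Real time: 54327 / (25) = 54327/25 s.
Target frame: (54327/25) × (24000/1001) = 573120/11 ≈ 52101.818 → 52102.

frame 52102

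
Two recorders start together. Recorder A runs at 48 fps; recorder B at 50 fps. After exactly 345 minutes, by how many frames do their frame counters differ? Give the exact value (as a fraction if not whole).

345 min = 20700 s.
A emits 48 × 20700 = 993600 frames; B emits 50 × 20700 = 1035000.
Difference = 41400 frames; B is ahead of A.

41400 frames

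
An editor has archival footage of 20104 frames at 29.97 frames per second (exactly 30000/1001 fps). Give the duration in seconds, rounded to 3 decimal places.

Running time = 20104 × 1001/30000 = 2515513/3750 s ≈ 670.803 s.

670.803 seconds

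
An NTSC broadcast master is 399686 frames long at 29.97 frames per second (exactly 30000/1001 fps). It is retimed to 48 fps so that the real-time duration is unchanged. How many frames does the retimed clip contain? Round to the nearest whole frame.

Frames at target rate = 399686 × (48) / (30000/1001) = 400085686/625 ≈ 640137.098.
Nearest whole frame: 640137.

640137 frames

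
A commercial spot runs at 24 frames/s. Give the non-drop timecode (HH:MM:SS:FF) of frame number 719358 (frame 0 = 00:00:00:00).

08:19:33:06

719358 ÷ 24 = 29973 full seconds, remainder 6 frames.
29973 s = 8 h 19 min 33 s.
Timecode: 08:19:33:06.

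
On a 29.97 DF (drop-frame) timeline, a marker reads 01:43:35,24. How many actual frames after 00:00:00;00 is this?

186288

As if non-drop at 30 labels/s: (1 × 3600 + 43 × 60 + 35) × 30 + 24 = 186474.
Minute boundaries passed: 103; those not divisible by 10: 103 − 10 = 93; dropped labels = 2 × 93 = 186.
Actual frame index = 186474 − 186 = 186288.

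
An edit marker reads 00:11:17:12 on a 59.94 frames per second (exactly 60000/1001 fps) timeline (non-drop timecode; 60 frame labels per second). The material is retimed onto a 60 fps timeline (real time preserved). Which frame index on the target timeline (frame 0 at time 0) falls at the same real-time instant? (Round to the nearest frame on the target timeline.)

Source frame index: (0×3600 + 11×60 + 17) × 60 + 12 = 40632.
Real time: 40632 / (60000/1001) = 1694693/2500 s.
Target frame: (1694693/2500) × (60) = 5084079/125 ≈ 40672.632 → 40673.

frame 40673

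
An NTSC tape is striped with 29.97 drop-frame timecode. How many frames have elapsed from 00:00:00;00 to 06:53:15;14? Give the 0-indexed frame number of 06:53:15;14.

Complete 10-minute blocks: 41, each 17982 frames → 737262.
Remaining 3 whole minutes in the current block: 1800 + 2 × 1798 = 5396 frames.
Within the current minute: 15 × 30 + 14 − 2 = 462 (labels ;00/;01 skipped at this minute). Total = 737262 + 5396 + 462 = 743120.

743120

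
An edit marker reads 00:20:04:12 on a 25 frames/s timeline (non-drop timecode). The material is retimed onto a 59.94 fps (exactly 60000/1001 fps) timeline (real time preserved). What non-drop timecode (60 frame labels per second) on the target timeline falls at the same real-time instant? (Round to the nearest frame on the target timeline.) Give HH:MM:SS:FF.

00:20:03:17

Source frame index: (0×3600 + 20×60 + 4) × 25 + 12 = 30112.
Real time: 30112 / (25) = 30112/25 s.
Target frame: (30112/25) × (60000/1001) = 72268800/1001 ≈ 72196.603 → 72197.
At 60 labels/s: frame 72197 → 00:20:03:17.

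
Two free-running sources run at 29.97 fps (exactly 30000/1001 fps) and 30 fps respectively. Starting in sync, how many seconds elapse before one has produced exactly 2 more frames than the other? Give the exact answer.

1001/15 seconds

The gap grows by |30 − 30000/1001| = 30/1001 frames per second.
Time for a 2-frame gap: 2 ÷ (30/1001) = 1001/15 s.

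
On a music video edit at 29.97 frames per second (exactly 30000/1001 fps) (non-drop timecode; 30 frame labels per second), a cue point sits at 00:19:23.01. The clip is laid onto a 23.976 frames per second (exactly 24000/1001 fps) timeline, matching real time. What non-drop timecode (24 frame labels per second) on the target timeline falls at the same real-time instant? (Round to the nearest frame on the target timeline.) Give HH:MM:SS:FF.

Source frame index: (0×3600 + 19×60 + 23) × 30 + 1 = 34891.
Real time: 34891 / (30000/1001) = 34925891/30000 s.
Target frame: (34925891/30000) × (24000/1001) = 139564/5 ≈ 27912.800 → 27913.
At 24 labels/s: frame 27913 → 00:19:23:01.

00:19:23:01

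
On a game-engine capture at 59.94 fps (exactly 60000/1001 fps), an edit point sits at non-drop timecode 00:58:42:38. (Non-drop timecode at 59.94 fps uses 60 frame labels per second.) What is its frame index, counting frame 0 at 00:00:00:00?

Total seconds to the label: (0 × 3600 + 58 × 60 + 42) = 3522.
Frame index = 3522 × 60 + 38 = 211358.

211358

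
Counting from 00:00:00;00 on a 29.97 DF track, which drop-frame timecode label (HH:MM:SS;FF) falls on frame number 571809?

Ten DF minutes hold 17982 frames, so frame 571809 lies in block 31 (frames 557442–575423) with 14367 frames into that block.
The block's first minute is 1800 frames and the rest 1798 each; 14367 frames reaches minute 7, so 31 × 18 + 7 × 2 = 572 labels have been skipped so far.
Adding those back, label number 571809 + 572 = 572381 at 30 labels/s is 19079 s + 11 f = 5 h 17 min 59 s frame 11, i.e. 05:17:59;11.

05:17:59;11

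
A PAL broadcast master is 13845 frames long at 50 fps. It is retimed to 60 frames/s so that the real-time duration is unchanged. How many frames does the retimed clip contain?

16614 frames

Target frames = source frames × (target rate / source rate) = 13845 × (60)/(50) = 13845 × 6/5 = 16614.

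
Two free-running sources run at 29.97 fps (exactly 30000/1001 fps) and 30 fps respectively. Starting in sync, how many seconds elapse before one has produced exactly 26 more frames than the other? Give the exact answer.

The gap grows by |30 − 30000/1001| = 30/1001 frames per second.
Time for a 26-frame gap: 26 ÷ (30/1001) = 13013/15 s.

13013/15 seconds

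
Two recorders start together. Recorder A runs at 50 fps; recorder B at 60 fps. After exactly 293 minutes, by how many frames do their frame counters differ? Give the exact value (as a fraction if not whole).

293 min = 17580 s.
A emits 50 × 17580 = 879000 frames; B emits 60 × 17580 = 1054800.
Difference = 175800 frames; B is ahead of A.

175800 frames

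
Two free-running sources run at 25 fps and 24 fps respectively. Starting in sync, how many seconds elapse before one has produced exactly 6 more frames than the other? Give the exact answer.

The gap grows by |24 − 25| = 1 frame per second.
Time for a 6-frame gap: 6 ÷ (1) = 6 s.

6 seconds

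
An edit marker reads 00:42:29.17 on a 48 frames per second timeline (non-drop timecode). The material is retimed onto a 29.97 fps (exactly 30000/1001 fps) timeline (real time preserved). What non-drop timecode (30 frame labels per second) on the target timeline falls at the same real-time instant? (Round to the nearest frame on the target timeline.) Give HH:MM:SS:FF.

00:42:26:24

Source frame index: (0×3600 + 42×60 + 29) × 48 + 17 = 122369.
Real time: 122369 / (48) = 122369/48 s.
Target frame: (122369/48) × (30000/1001) = 5883125/77 ≈ 76404.221 → 76404.
At 30 labels/s: frame 76404 → 00:42:26:24.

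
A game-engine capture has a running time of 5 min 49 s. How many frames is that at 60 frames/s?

5 min 49 s = 349 s.
Frames = 349 × 60 = 20940.

20940 frames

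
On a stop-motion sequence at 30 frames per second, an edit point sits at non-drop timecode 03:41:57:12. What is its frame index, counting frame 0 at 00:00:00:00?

frame 399522

Total seconds to the label: (3 × 3600 + 41 × 60 + 57) = 13317.
Frame index = 13317 × 30 + 12 = 399522.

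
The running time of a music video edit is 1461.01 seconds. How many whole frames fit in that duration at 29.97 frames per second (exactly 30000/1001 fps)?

Frames = 1461.01 × 30000/1001 = 43830300/1001 ≈ 43786.5135.
Complete frames: 43786.

43786 frames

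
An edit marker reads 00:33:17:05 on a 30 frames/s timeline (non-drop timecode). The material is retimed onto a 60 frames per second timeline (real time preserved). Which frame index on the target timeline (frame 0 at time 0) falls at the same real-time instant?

Source frame index: (0×3600 + 33×60 + 17) × 30 + 5 = 59915.
Real time: 59915 / (30) = 11983/6 s.
Target frame: (11983/6) × (60) = 119830.

frame 119830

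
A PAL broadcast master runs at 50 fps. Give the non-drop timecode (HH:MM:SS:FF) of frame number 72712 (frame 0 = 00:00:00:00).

00:24:14:12

72712 ÷ 50 = 1454 full seconds, remainder 12 frames.
1454 s = 0 h 24 min 14 s.
Timecode: 00:24:14:12.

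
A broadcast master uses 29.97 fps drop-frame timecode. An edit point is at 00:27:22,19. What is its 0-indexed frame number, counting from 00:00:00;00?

49229

As if non-drop at 30 labels/s: (0 × 3600 + 27 × 60 + 22) × 30 + 19 = 49279.
Minute boundaries passed: 27; those not divisible by 10: 27 − 2 = 25; dropped labels = 2 × 25 = 50.
Actual frame index = 49279 − 50 = 49229.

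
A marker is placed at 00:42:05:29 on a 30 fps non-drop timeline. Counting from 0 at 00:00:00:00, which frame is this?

75779

Total seconds to the label: (0 × 3600 + 42 × 60 + 5) = 2525.
Frame index = 2525 × 30 + 29 = 75779.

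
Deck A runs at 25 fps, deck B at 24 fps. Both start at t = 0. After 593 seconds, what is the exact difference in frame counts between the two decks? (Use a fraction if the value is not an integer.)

A emits 25 × 593 = 14825 frames; B emits 24 × 593 = 14232.
Difference = 593 frames; B is behind A.

593 frames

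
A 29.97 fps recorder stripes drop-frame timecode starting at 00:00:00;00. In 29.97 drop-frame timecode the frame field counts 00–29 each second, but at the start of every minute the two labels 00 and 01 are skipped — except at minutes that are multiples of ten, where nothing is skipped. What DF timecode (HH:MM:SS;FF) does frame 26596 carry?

00:14:47;12

Each 10-minute DF block holds 10 × 60 × 30 − 9 × 2 = 17982 frames. 26596 ÷ 17982 → 1 full block, remainder 8614.
Within the partial block the first minute is 1800 frames and each further minute 1798, so 4 further minute boundaries passed. Total skipped labels = 18 × 1 + 2 × 4 = 26.
Non-drop label index = 26596 + 26 = 26622; at 30 labels/s that is 00:14:47:12, i.e. DF 00:14:47;12.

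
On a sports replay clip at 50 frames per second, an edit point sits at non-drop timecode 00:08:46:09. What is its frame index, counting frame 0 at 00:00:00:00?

26309

Total seconds to the label: (0 × 3600 + 8 × 60 + 46) = 526.
Frame index = 526 × 50 + 9 = 26309.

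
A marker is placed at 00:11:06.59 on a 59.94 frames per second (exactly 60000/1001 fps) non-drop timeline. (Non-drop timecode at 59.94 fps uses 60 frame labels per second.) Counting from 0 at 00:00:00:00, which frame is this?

Total seconds to the label: (0 × 3600 + 11 × 60 + 6) = 666.
Frame index = 666 × 60 + 59 = 40019.

frame 40019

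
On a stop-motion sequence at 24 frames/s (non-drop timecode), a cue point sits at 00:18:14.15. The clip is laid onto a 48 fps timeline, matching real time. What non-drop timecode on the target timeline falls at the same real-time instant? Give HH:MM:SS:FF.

Source frame index: (0×3600 + 18×60 + 14) × 24 + 15 = 26271.
Real time: 26271 / (24) = 8757/8 s.
Target frame: (8757/8) × (48) = 52542.
At 48 labels/s: frame 52542 → 00:18:14:30.

00:18:14:30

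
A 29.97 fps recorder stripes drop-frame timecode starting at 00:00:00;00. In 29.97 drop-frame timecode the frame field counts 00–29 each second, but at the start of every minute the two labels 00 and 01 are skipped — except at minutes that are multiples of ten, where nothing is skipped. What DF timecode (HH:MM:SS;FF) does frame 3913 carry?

Ten DF minutes hold 17982 frames, so frame 3913 lies in block 0 (frames 0–17981) with 3913 frames into that block.
The block's first minute is 1800 frames and the rest 1798 each; 3913 frames reaches minute 2, so 0 × 18 + 2 × 2 = 4 labels have been skipped so far.
Adding those back, label number 3913 + 4 = 3917 at 30 labels/s is 130 s + 17 f = 0 h 2 min 10 s frame 17, i.e. 00:02:10;17.

00:02:10;17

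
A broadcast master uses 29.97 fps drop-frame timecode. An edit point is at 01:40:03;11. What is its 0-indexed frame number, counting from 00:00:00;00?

Complete 10-minute blocks: 10, each 17982 frames → 179820.
Remaining 0 whole minutes in the current block: 0 frames.
Within the current minute: 3 × 30 + 11 = 101. Total = 179820 + 0 + 101 = 179921.

179921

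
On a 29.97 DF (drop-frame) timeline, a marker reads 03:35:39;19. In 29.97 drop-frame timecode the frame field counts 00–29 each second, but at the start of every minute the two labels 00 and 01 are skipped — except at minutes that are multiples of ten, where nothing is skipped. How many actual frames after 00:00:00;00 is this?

Complete 10-minute blocks: 21, each 17982 frames → 377622.
Remaining 5 whole minutes in the current block: 1800 + 4 × 1798 = 8992 frames.
Within the current minute: 39 × 30 + 19 − 2 = 1187 (labels ;00/;01 skipped at this minute). Total = 377622 + 8992 + 1187 = 387801.

387801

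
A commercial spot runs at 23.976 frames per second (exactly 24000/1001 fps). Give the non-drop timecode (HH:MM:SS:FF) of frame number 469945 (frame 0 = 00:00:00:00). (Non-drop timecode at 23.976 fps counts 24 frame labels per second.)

05:26:21:01

469945 ÷ 24 = 19581 full seconds, remainder 1 frame.
19581 s = 5 h 26 min 21 s.
Timecode: 05:26:21:01.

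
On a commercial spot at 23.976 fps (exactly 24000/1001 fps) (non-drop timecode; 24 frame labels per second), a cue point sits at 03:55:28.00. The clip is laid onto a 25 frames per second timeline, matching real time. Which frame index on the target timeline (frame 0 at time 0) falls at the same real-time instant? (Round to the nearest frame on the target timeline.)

Source frame index: (3×3600 + 55×60 + 28) × 24 + 0 = 339072.
Real time: 339072 / (24000/1001) = 1767766/125 s.
Target frame: (1767766/125) × (25) = 1767766/5 ≈ 353553.200 → 353553.

frame 353553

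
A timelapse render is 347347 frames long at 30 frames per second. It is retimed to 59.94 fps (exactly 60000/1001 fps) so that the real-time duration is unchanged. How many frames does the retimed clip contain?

694000 frames

Target frames = source frames × (target rate / source rate) = 347347 × (60000/1001)/(30) = 347347 × 2000/1001 = 694000.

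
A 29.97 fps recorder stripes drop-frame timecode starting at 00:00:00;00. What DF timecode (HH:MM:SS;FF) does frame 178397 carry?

Ten DF minutes hold 17982 frames, so frame 178397 lies in block 9 (frames 161838–179819) with 16559 frames into that block.
The block's first minute is 1800 frames and the rest 1798 each; 16559 frames reaches minute 9, so 9 × 18 + 9 × 2 = 180 labels have been skipped so far.
Adding those back, label number 178397 + 180 = 178577 at 30 labels/s is 5952 s + 17 f = 1 h 39 min 12 s frame 17, i.e. 01:39:12;17.

01:39:12;17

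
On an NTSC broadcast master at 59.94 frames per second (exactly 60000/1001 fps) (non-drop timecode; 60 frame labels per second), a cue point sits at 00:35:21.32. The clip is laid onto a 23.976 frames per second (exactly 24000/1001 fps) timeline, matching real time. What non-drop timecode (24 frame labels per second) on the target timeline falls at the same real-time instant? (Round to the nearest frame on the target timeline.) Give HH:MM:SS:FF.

Source frame index: (0×3600 + 35×60 + 21) × 60 + 32 = 127292.
Real time: 127292 / (60000/1001) = 31854823/15000 s.
Target frame: (31854823/15000) × (24000/1001) = 254584/5 ≈ 50916.800 → 50917.
At 24 labels/s: frame 50917 → 00:35:21:13.

00:35:21:13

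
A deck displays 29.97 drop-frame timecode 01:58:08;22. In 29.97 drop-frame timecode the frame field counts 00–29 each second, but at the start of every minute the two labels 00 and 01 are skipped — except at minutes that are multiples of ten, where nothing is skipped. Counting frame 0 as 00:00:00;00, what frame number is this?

212448

Complete 10-minute blocks: 11, each 17982 frames → 197802.
Remaining 8 whole minutes in the current block: 1800 + 7 × 1798 = 14386 frames.
Within the current minute: 8 × 30 + 22 − 2 = 260 (labels ;00/;01 skipped at this minute). Total = 197802 + 14386 + 260 = 212448.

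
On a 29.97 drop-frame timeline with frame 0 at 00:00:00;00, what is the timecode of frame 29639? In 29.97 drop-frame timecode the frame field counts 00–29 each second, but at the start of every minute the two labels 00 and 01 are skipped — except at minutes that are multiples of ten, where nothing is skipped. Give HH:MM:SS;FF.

00:16:28;29

Ten DF minutes hold 17982 frames, so frame 29639 lies in block 1 (frames 17982–35963) with 11657 frames into that block.
The block's first minute is 1800 frames and the rest 1798 each; 11657 frames reaches minute 6, so 1 × 18 + 6 × 2 = 30 labels have been skipped so far.
Adding those back, label number 29639 + 30 = 29669 at 30 labels/s is 988 s + 29 f = 0 h 16 min 28 s frame 29, i.e. 00:16:28;29.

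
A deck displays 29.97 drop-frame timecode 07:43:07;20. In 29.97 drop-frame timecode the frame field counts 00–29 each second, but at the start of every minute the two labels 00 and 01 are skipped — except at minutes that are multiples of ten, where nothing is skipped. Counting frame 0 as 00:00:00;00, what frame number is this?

832796

Complete 10-minute blocks: 46, each 17982 frames → 827172.
Remaining 3 whole minutes in the current block: 1800 + 2 × 1798 = 5396 frames.
Within the current minute: 7 × 30 + 20 − 2 = 228 (labels ;00/;01 skipped at this minute). Total = 827172 + 5396 + 228 = 832796.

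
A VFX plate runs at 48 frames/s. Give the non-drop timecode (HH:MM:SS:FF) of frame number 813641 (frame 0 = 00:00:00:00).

04:42:30:41

813641 ÷ 48 = 16950 full seconds, remainder 41 frames.
16950 s = 4 h 42 min 30 s.
Timecode: 04:42:30:41.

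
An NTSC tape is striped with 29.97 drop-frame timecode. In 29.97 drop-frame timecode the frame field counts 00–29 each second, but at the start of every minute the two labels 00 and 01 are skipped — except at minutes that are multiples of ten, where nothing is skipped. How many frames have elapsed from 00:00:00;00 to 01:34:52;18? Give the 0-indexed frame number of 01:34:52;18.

Complete 10-minute blocks: 9, each 17982 frames → 161838.
Remaining 4 whole minutes in the current block: 1800 + 3 × 1798 = 7194 frames.
Within the current minute: 52 × 30 + 18 − 2 = 1576 (labels ;00/;01 skipped at this minute). Total = 161838 + 7194 + 1576 = 170608.

170608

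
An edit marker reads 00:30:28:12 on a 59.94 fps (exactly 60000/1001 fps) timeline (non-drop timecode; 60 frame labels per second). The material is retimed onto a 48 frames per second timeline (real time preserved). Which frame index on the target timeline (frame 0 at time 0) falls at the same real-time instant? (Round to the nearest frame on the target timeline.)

frame 87841

Source frame index: (0×3600 + 30×60 + 28) × 60 + 12 = 109692.
Real time: 109692 / (60000/1001) = 9150141/5000 s.
Target frame: (9150141/5000) × (48) = 54900846/625 ≈ 87841.354 → 87841.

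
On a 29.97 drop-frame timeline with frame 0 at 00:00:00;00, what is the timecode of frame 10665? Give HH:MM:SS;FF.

Each 10-minute DF block holds 10 × 60 × 30 − 9 × 2 = 17982 frames. 10665 ÷ 17982 → 0 full blocks, remainder 10665.
Within the partial block the first minute is 1800 frames and each further minute 1798, so 5 further minute boundaries passed. Total skipped labels = 18 × 0 + 2 × 5 = 10.
Non-drop label index = 10665 + 10 = 10675; at 30 labels/s that is 00:05:55:25, i.e. DF 00:05:55;25.

00:05:55;25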